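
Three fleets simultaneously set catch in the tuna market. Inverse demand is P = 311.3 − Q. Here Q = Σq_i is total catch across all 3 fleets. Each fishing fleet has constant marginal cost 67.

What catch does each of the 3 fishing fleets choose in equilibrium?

A representative fishing fleet's profit is π_i = q_i(311.3 − Q) − 67q_i, with Q = q_i + Σ_{j≠i} q_j.
First-order condition: 244.3 − 2q_i − Σ_{j≠i} q_j = 0.
In a symmetric equilibrium every fishing fleet chooses the same q, so Σ_{j≠i} q_j = 2q. The condition becomes 244.3 − 4q = 0, giving q = 244.3/4 = 61.075.

61.075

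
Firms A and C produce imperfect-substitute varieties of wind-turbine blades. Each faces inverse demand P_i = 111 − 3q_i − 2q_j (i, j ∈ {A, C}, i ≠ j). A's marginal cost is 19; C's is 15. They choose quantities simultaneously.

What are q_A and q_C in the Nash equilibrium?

Firm A's profit: π = q_A(111 − 3q_A − 2q_C) − 19q_A.
∂π/∂q_A = 92 − 6q_A − 2q_C = 0 ⇒ q_A = 46/3 − (1/3)q_C.
Similarly q_C = 16 − (1/3)q_A.
Solving the two reaction functions simultaneously: (1 − (−1/3)(−1/3))q_A = 46/3 − (1/3)·16, so (8/9)q_A = 10 and q_A = 11.25.
Then q_C = 16 − (1/3)·11.25 = 12.25.

11.25, 12.25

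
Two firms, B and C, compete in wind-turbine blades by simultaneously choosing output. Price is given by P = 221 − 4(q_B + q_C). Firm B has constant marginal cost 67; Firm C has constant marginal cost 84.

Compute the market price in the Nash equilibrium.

124

Firm B's profit: π = q_B(221 − 4(q_B + q_C)) − 67q_B.
∂π/∂q_B = 154 − 8q_B − 4q_C = 0, so q_B = 19.25 − 0.5q_C.
By the same steps for C: q_C = 17.125 − 0.5q_B.
Plugging q_C into B's best response: q_B = 19.25 − 0.5(17.125 − 0.5q_B) ⇒ 0.75q_B = 10.6875, so q_B = 14.25.
Then q_C = 17.125 − 0.5·14.25 = 10.
Equilibrium price: P = 221 − 4·24.25 = 124.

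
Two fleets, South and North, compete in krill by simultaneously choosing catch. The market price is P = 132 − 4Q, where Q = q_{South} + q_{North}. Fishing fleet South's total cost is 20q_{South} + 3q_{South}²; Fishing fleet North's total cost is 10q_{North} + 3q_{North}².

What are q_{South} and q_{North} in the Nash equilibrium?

6, 7

Fishing fleet South's profit: π = q_{South}(132 − 4(q_{South} + q_{North})) − 20q_{South} − 3q_{South}².
∂π/∂q_{South} = 112 − 14q_{South} − 4q_{North} = 0, so q_{South} = 8 − (2/7)q_{North}.
By the same steps for North: q_{North} = 61/7 − (2/7)q_{South}.
Plugging q_{North} into South's best response: q_{South} = 8 − (2/7)(61/7 − (2/7)q_{South}) ⇒ (45/49)q_{South} = 270/49, so q_{South} = 6.
Then q_{North} = 61/7 − (2/7)·6 = 7.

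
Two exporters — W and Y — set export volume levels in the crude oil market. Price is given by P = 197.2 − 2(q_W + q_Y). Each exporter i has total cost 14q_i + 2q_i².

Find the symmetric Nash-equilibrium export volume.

18.32

Exporter W's profit: π = q_W(197.2 − 2(q_W + q_Y)) − 14q_W − 2q_W².
∂π/∂q_W = 183.2 − 8q_W − 2q_Y = 0, so q_W = 22.9 − 0.25q_Y.
The game is symmetric, so in equilibrium q_Y = q_W: the reaction function gives 1.25q_W = 22.9, hence q_W = 18.32.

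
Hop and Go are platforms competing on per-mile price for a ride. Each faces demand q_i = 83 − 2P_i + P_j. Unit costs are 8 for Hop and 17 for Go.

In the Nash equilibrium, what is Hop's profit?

1372.88

Hop's profit: π = (P_{Hop} − 8)(83 − 2P_{Hop} + P_{Go}).
∂π/∂P_{Hop} = 99 − 4P_{Hop} + P_{Go} = 0 ⇒ P_{Hop} = 24.75 + 0.25P_{Go}.
Similarly P_{Go} = 29.25 + 0.25P_{Hop}.
Plugging P_{Go} into Hop's best response: P_{Hop} = 24.75 + 0.25(29.25 + 0.25P_{Hop}) ⇒ 0.9375P_{Hop} = 32.0625, so P_{Hop} = 34.2.
Then P_{Go} = 29.25 + 0.25·34.2 = 37.8.
q_{Hop} = 83 − 2·34.2 + 37.8 = 52.4.
Profit = (34.2 − 8)·52.4 = 1372.88.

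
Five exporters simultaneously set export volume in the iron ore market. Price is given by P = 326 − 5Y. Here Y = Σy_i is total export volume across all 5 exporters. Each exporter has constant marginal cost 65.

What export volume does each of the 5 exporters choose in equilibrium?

A representative exporter's profit is π_i = y_i(326 − 5Y) − 65y_i, with Y = y_i + Σ_{j≠i} y_j.
First-order condition: 261 − 10y_i − 5Σ_{j≠i} y_j = 0.
With identical exporters, set every y_j = y: then 261 − 10y − 20y = 0, i.e. y = 261/30 = 8.7.

8.7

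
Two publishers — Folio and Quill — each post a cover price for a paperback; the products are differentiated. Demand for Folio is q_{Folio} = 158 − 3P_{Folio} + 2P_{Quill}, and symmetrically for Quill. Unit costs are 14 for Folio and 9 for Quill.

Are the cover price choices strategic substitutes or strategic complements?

Folio's profit: π = (P_{Folio} − 14)(158 − 3P_{Folio} + 2P_{Quill}).
∂π/∂P_{Folio} = 200 − 6P_{Folio} + 2P_{Quill} = 0 ⇒ P_{Folio} = 100/3 + (1/3)P_{Quill}.
The best-response slope dP_{Folio}/dP_{Quill} = 1/3 > 0: the reaction function is upward-sloping, so the choices are strategic complements.

strategic complements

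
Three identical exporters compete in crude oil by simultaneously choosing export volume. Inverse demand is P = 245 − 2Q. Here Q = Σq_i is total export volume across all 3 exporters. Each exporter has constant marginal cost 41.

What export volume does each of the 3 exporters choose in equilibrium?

A representative exporter's profit is π_i = q_i(245 − 2Q) − 41q_i, with Q = q_i + Σ_{j≠i} q_j.
First-order condition: 204 − 4q_i − 2Σ_{j≠i} q_j = 0.
Imposing symmetry (q_j = q for all j) turns Σ_{j≠i} q_j into 2q, so 204 = 8q and q = 25.5.

25.5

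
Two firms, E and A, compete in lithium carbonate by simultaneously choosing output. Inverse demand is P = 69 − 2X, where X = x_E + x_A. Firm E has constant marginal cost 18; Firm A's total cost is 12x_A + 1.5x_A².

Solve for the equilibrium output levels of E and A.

Firm E's profit: π = x_E(69 − 2(x_E + x_A)) − 18x_E.
∂π/∂x_E = 51 − 4x_E − 2x_A = 0, so x_E = 12.75 − 0.5x_A.
For A: ∂π/∂x_A = 57 − 7x_A − 2x_E = 0 ⇒ x_A = 57/7 − (2/7)x_E.
Substituting the second reaction function into the first: x_E = 12.75 − 0.5(57/7 − (2/7)x_E), which gives (6/7)x_E = 243/28 ⇒ x_E = 10.125.
Then x_A = 57/7 − (2/7)·10.125 = 5.25.

10.125, 5.25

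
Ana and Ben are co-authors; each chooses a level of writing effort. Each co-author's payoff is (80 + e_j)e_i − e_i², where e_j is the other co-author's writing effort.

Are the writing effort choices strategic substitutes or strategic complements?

strategic complements

Ana's payoff is (80 + e_B)e_A − e_A².
∂π/∂e_A = 80 + e_B − 2e_A = 0, so e_A = 40 + 0.5e_B.
The best-response slope de_A/de_B = 0.5 > 0: the reaction function is upward-sloping, so the choices are strategic complements.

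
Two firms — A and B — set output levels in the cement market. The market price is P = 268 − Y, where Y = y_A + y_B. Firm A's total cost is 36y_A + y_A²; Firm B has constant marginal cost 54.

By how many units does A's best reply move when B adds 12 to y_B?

Firm A's profit: π = y_A(268 − (y_A + y_B)) − 36y_A − y_A².
∂π/∂y_A = 232 − 4y_A − y_B = 0, so y_A = 58 − 0.25y_B.
The reaction-function slope is −0.25, so a 12-unit rise in y_B moves y_A by −0.25 × 12 = −3. A's best response falls — the actions are strategic substitutes.

-3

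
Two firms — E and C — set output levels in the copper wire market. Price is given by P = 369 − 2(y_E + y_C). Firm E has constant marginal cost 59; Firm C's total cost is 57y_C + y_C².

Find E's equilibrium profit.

Firm E's profit: π = y_E(369 − 2(y_E + y_C)) − 59y_E.
∂π/∂y_E = 310 − 4y_E − 2y_C = 0, so y_E = 77.5 − 0.5y_C.
For C: ∂π/∂y_C = 312 − 6y_C − 2y_E = 0 ⇒ y_C = 52 − (1/3)y_E.
Substituting the second reaction function into the first: y_E = 77.5 − 0.5(52 − (1/3)y_E), which gives (5/6)y_E = 51.5 ⇒ y_E = 61.8.
Then y_C = 52 − (1/3)·61.8 = 31.4.
Price P = 369 − 2·93.2 = 182.6.
E's profit: (182.6 − 59)·61.8 = 7638.48.

7638.48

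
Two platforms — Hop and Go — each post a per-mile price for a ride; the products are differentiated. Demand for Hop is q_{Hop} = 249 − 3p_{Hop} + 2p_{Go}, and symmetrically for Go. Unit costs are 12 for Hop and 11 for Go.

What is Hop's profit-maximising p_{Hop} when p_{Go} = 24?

55.5

Hop's profit: π = (p_{Hop} − 12)(249 − 3p_{Hop} + 2p_{Go}).
∂π/∂p_{Hop} = 285 − 6p_{Hop} + 2p_{Go} = 0 ⇒ p_{Hop} = 47.5 + (1/3)p_{Go}.
At p_{Go} = 24: p_{Hop} = 47.5 + (1/3)·24 = 55.5.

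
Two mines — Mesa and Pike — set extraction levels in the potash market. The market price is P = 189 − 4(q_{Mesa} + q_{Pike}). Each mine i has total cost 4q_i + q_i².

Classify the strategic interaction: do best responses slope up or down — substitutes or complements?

Mine Mesa's profit: π = q_{Mesa}(189 − 4(q_{Mesa} + q_{Pike})) − 4q_{Mesa} − q_{Mesa}².
∂π/∂q_{Mesa} = 185 − 10q_{Mesa} − 4q_{Pike} = 0, so q_{Mesa} = 18.5 − 0.4q_{Pike}.
The best-response slope dq_{Mesa}/dq_{Pike} = −0.4 < 0: the reaction function is downward-sloping, so the choices are strategic substitutes.

strategic substitutes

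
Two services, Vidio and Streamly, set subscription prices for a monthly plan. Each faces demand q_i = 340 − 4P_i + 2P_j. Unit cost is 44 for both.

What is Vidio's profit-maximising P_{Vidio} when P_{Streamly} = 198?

Vidio's profit: π = (P_{Vidio} − 44)(340 − 4P_{Vidio} + 2P_{Streamly}).
∂π/∂P_{Vidio} = 516 − 8P_{Vidio} + 2P_{Streamly} = 0 ⇒ P_{Vidio} = 64.5 + 0.25P_{Streamly}.
At P_{Streamly} = 198: P_{Vidio} = 64.5 + 0.25·198 = 114.

114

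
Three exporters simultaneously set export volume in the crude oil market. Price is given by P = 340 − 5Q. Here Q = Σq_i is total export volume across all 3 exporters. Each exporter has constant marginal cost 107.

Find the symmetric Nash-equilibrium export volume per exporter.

11.65

A representative exporter's profit is π_i = q_i(340 − 5Q) − 107q_i, with Q = q_i + Σ_{j≠i} q_j.
First-order condition: 233 − 10q_i − 5Σ_{j≠i} q_j = 0.
Imposing symmetry (q_j = q for all j) turns Σ_{j≠i} q_j into 2q, so 233 = 20q and q = 11.65.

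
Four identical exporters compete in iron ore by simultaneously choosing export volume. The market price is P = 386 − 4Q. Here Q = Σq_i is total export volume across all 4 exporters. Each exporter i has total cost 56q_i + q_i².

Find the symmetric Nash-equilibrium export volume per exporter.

15

A representative exporter's profit is π_i = q_i(386 − 4Q) − 56q_i − q_i², with Q = q_i + Σ_{j≠i} q_j.
First-order condition: 330 − 10q_i − 4Σ_{j≠i} q_j = 0.
With identical exporters, set every q_j = q: then 330 − 10q − 12q = 0, i.e. q = 330/22 = 15.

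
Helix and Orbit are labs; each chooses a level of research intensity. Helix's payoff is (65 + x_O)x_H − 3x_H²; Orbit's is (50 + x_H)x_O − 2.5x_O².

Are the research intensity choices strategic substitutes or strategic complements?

Expanding Helix's payoff: 65x_H + x_Ox_H − 3x_H².
∂π/∂x_H = 65 + x_O − 6x_H = 0, so x_H = 65/6 + (1/6)x_O.
The best-response slope dx_H/dx_O = 1/6 > 0: the reaction function is upward-sloping, so the choices are strategic complements.

strategic complements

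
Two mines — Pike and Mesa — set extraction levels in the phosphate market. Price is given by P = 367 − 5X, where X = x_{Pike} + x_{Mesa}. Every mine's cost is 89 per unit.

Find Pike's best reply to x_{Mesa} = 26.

14.8

Mine Pike's profit: π = x_{Pike}(367 − 5(x_{Pike} + x_{Mesa})) − 89x_{Pike}.
∂π/∂x_{Pike} = 278 − 10x_{Pike} − 5x_{Mesa} = 0, so x_{Pike} = 27.8 − 0.5x_{Mesa}.
At x_{Mesa} = 26: x_{Pike} = 27.8 − 0.5·26 = 14.8.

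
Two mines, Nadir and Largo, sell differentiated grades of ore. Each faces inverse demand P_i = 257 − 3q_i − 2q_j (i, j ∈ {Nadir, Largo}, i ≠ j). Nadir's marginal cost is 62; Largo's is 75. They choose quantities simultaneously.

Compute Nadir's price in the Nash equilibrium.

137.5625

Mine Nadir's profit: π = q_{Nadir}(257 − 3q_{Nadir} − 2q_{Largo}) − 62q_{Nadir}.
∂π/∂q_{Nadir} = 195 − 6q_{Nadir} − 2q_{Largo} = 0 ⇒ q_{Nadir} = 32.5 − (1/3)q_{Largo}.
Similarly q_{Largo} = 91/3 − (1/3)q_{Nadir}.
Solving the two reaction functions simultaneously: (1 − (−1/3)(−1/3))q_{Nadir} = 32.5 − (1/3)·(91/3), so (8/9)q_{Nadir} = 403/18 and q_{Nadir} = 25.1875.
Then q_{Largo} = 91/3 − (1/3)·25.1875 = 21.9375.
P_{Nadir} = 257 − 3·25.1875 − 2·21.9375 = 137.5625.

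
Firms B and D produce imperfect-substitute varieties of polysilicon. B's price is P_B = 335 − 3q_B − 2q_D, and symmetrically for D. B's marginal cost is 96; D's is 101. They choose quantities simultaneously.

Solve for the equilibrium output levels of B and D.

Firm B's profit: π = q_B(335 − 3q_B − 2q_D) − 96q_B.
∂π/∂q_B = 239 − 6q_B − 2q_D = 0 ⇒ q_B = 239/6 − (1/3)q_D.
Similarly q_D = 39 − (1/3)q_B.
Substituting the second reaction function into the first: q_B = 239/6 − (1/3)(39 − (1/3)q_B), which gives (8/9)q_B = 161/6 ⇒ q_B = 30.1875.
Then q_D = 39 − (1/3)·30.1875 = 28.9375.

30.1875, 28.9375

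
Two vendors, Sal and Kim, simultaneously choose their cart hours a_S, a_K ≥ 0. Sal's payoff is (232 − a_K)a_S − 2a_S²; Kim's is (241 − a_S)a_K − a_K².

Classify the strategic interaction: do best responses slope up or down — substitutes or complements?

strategic substitutes

Expanding Sal's payoff: 232a_S − a_Ka_S − 2a_S².
∂π/∂a_S = 232 − a_K − 4a_S = 0, so a_S = 58 − 0.25a_K.
The best-response slope da_S/da_K = −0.25 < 0: the reaction function is downward-sloping, so the choices are strategic substitutes.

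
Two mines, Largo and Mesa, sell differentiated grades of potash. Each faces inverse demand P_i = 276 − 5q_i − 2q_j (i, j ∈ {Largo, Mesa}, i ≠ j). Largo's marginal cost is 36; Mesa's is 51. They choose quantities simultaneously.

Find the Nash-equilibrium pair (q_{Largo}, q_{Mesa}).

20.3125, 18.4375

Mine Largo's profit: π = q_{Largo}(276 − 5q_{Largo} − 2q_{Mesa}) − 36q_{Largo}.
∂π/∂q_{Largo} = 240 − 10q_{Largo} − 2q_{Mesa} = 0 ⇒ q_{Largo} = 24 − 0.2q_{Mesa}.
Similarly q_{Mesa} = 22.5 − 0.2q_{Largo}.
Substituting the second reaction function into the first: q_{Largo} = 24 − 0.2(22.5 − 0.2q_{Largo}), which gives 0.96q_{Largo} = 19.5 ⇒ q_{Largo} = 20.3125.
Then q_{Mesa} = 22.5 − 0.2·20.3125 = 18.4375.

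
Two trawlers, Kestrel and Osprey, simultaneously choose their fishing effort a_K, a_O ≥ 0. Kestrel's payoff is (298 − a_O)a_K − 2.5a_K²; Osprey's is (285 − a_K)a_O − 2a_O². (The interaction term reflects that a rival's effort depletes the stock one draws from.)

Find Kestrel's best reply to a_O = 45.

Expanding Kestrel's payoff: 298a_K − a_Oa_K − 2.5a_K².
∂π/∂a_K = 298 − a_O − 5a_K = 0, so a_K = 59.6 − 0.2a_O.
At a_O = 45: a_K = 59.6 − 0.2·45 = 50.6.

50.6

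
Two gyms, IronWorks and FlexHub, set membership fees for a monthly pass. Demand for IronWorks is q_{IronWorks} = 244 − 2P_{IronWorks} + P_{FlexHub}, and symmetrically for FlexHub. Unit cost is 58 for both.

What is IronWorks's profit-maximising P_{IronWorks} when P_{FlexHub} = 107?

116.75

IronWorks's profit: π = (P_{IronWorks} − 58)(244 − 2P_{IronWorks} + P_{FlexHub}).
∂π/∂P_{IronWorks} = 360 − 4P_{IronWorks} + P_{FlexHub} = 0 ⇒ P_{IronWorks} = 90 + 0.25P_{FlexHub}.
At P_{FlexHub} = 107: P_{IronWorks} = 90 + 0.25·107 = 116.75.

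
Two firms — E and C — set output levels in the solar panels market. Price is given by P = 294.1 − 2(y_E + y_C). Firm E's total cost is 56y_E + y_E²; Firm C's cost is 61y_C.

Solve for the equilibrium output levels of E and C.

24.31, 46.12

Firm E's profit: π = y_E(294.1 − 2(y_E + y_C)) − 56y_E − y_E².
∂π/∂y_E = 238.1 − 6y_E − 2y_C = 0, so y_E = 2381/60 − (1/3)y_C.
For C: ∂π/∂y_C = 233.1 − 4y_C − 2y_E = 0 ⇒ y_C = 58.275 − 0.5y_E.
Solving the two reaction functions simultaneously: (1 − (−1/3)(−0.5))y_E = 2381/60 − (1/3)·58.275, so (5/6)y_E = 2431/120 and y_E = 24.31.
Then y_C = 58.275 − 0.5·24.31 = 46.12.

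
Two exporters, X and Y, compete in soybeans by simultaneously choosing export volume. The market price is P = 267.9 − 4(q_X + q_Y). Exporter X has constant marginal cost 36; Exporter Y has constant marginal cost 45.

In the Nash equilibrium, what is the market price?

116.3

Exporter X's profit: π = q_X(267.9 − 4(q_X + q_Y)) − 36q_X.
∂π/∂q_X = 231.9 − 8q_X − 4q_Y = 0, so q_X = 28.9875 − 0.5q_Y.
By the same steps for Y: q_Y = 27.8625 − 0.5q_X.
Solving the two reaction functions simultaneously: (1 − (−0.5)(−0.5))q_X = 28.9875 − 0.5·27.8625, so 0.75q_X = 2409/160 and q_X = 20.075.
Then q_Y = 27.8625 − 0.5·20.075 = 17.825.
Equilibrium price: P = 267.9 − 4·37.9 = 116.3.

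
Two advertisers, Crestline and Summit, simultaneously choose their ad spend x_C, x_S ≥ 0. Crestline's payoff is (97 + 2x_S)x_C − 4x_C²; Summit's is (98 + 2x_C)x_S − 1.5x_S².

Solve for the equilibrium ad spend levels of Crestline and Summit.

Expanding Crestline's payoff: 97x_C + 2x_Sx_C − 4x_C².
∂π/∂x_C = 97 + 2x_S − 8x_C = 0, so x_C = 12.125 + 0.25x_S.
Likewise for Summit: x_S = 98/3 + (2/3)x_C.
Solving the two reaction functions simultaneously: (1 − (0.25)(2/3))x_C = 12.125 + 0.25·(98/3), so (5/6)x_C = 487/24 and x_C = 24.35.
Then x_S = 98/3 + (2/3)·24.35 = 48.9.

24.35, 48.9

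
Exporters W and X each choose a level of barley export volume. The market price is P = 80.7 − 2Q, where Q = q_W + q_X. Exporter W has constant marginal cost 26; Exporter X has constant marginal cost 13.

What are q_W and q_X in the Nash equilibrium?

Exporter W's profit: π = q_W(80.7 − 2(q_W + q_X)) − 26q_W.
∂π/∂q_W = 54.7 − 4q_W − 2q_X = 0, so q_W = 13.675 − 0.5q_X.
By the same steps for X: q_X = 16.925 − 0.5q_W.
Substituting the second reaction function into the first: q_W = 13.675 − 0.5(16.925 − 0.5q_W), which gives 0.75q_W = 5.2125 ⇒ q_W = 6.95.
Then q_X = 16.925 − 0.5·6.95 = 13.45.

6.95, 13.45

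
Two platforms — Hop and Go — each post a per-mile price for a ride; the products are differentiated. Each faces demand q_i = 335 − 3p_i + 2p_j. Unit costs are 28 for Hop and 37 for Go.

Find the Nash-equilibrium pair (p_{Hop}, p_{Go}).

106.4375, 109.8125

Hop's profit: π = (p_{Hop} − 28)(335 − 3p_{Hop} + 2p_{Go}).
∂π/∂p_{Hop} = 419 − 6p_{Hop} + 2p_{Go} = 0 ⇒ p_{Hop} = 419/6 + (1/3)p_{Go}.
Similarly p_{Go} = 223/3 + (1/3)p_{Hop}.
Plugging p_{Go} into Hop's best response: p_{Hop} = 419/6 + (1/3)(223/3 + (1/3)p_{Hop}) ⇒ (8/9)p_{Hop} = 1703/18, so p_{Hop} = 106.4375.
Then p_{Go} = 223/3 + (1/3)·106.4375 = 109.8125.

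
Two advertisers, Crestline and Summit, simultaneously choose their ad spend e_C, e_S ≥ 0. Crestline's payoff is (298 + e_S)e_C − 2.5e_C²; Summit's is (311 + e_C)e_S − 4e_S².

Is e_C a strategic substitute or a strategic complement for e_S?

strategic complements

Expanding Crestline's payoff: 298e_C + e_Se_C − 2.5e_C².
∂π/∂e_C = 298 + e_S − 5e_C = 0, so e_C = 59.6 + 0.2e_S.
The best-response slope de_C/de_S = 0.2 > 0: the reaction function is upward-sloping, so the choices are strategic complements.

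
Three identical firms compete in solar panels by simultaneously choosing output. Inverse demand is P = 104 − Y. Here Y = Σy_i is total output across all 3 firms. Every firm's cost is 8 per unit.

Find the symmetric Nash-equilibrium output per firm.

A representative firm's profit is π_i = y_i(104 − Y) − 8y_i, with Y = y_i + Σ_{j≠i} y_j.
First-order condition: 96 − 2y_i − Σ_{j≠i} y_j = 0.
In a symmetric equilibrium every firm chooses the same y, so Σ_{j≠i} y_j = 2y. The condition becomes 96 − 4y = 0, giving y = 96/4 = 24.

24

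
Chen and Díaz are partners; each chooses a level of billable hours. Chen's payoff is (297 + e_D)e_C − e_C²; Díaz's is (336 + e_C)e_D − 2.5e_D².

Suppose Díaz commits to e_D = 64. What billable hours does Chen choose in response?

180.5

Expanding Chen's payoff: 297e_C + e_De_C − e_C².
∂π/∂e_C = 297 + e_D − 2e_C = 0, so e_C = 148.5 + 0.5e_D.
At e_D = 64: e_C = 148.5 + 0.5·64 = 180.5.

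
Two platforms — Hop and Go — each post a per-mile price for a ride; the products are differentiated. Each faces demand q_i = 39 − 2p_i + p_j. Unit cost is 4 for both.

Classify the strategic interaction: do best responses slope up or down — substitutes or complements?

strategic complements

Hop's profit: π = (p_{Hop} − 4)(39 − 2p_{Hop} + p_{Go}).
∂π/∂p_{Hop} = 47 − 4p_{Hop} + p_{Go} = 0 ⇒ p_{Hop} = 11.75 + 0.25p_{Go}.
The best-response slope dp_{Hop}/dp_{Go} = 0.25 > 0: the reaction function is upward-sloping, so the choices are strategic complements.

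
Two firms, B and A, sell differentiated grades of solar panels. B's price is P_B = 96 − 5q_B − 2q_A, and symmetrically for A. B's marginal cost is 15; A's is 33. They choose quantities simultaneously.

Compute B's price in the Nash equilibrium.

50.625

Firm B's profit: π = q_B(96 − 5q_B − 2q_A) − 15q_B.
∂π/∂q_B = 81 − 10q_B − 2q_A = 0 ⇒ q_B = 8.1 − 0.2q_A.
Similarly q_A = 6.3 − 0.2q_B.
Plugging q_A into B's best response: q_B = 8.1 − 0.2(6.3 − 0.2q_B) ⇒ 0.96q_B = 6.84, so q_B = 7.125.
Then q_A = 6.3 − 0.2·7.125 = 4.875.
P_B = 96 − 5·7.125 − 2·4.875 = 50.625.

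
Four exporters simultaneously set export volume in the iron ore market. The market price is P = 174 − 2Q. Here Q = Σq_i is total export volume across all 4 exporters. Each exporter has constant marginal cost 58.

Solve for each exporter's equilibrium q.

11.6

A representative exporter's profit is π_i = q_i(174 − 2Q) − 58q_i, with Q = q_i + Σ_{j≠i} q_j.
First-order condition: 116 − 4q_i − 2Σ_{j≠i} q_j = 0.
Imposing symmetry (q_j = q for all j) turns Σ_{j≠i} q_j into 3q, so 116 = 10q and q = 11.6.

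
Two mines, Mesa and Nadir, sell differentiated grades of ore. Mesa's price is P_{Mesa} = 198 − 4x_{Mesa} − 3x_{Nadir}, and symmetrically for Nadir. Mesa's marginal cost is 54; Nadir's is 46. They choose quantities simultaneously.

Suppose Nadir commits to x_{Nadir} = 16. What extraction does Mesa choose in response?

Mine Mesa's profit: π = x_{Mesa}(198 − 4x_{Mesa} − 3x_{Nadir}) − 54x_{Mesa}.
∂π/∂x_{Mesa} = 144 − 8x_{Mesa} − 3x_{Nadir} = 0 ⇒ x_{Mesa} = 18 − 0.375x_{Nadir}.
At x_{Nadir} = 16: x_{Mesa} = 18 − 0.375·16 = 12.

12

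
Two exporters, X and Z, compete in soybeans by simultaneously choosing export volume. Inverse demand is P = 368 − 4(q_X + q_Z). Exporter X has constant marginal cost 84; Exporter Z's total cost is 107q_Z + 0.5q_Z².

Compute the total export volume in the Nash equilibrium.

Exporter X's profit: π = q_X(368 − 4(q_X + q_Z)) − 84q_X.
∂π/∂q_X = 284 − 8q_X − 4q_Z = 0, so q_X = 35.5 − 0.5q_Z.
For Z: ∂π/∂q_Z = 261 − 9q_Z − 4q_X = 0 ⇒ q_Z = 29 − (4/9)q_X.
Substituting the second reaction function into the first: q_X = 35.5 − 0.5(29 − (4/9)q_X), which gives (7/9)q_X = 21 ⇒ q_X = 27.
Then q_Z = 29 − (4/9)·27 = 17.
Total export volume: 27 + 17 = 44.

44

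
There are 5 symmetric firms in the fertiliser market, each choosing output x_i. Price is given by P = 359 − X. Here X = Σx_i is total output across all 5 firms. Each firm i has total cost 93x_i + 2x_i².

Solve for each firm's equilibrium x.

26.6

A representative firm's profit is π_i = x_i(359 − X) − 93x_i − 2x_i², with X = x_i + Σ_{j≠i} x_j.
First-order condition: 266 − 6x_i − Σ_{j≠i} x_j = 0.
Imposing symmetry (x_j = x for all j) turns Σ_{j≠i} x_j into 4x, so 266 = 10x and x = 26.6.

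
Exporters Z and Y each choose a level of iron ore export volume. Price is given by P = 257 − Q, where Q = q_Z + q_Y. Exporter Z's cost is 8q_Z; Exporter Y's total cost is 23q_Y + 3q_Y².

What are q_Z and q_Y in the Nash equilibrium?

117.2, 14.6

Exporter Z's profit: π = q_Z(257 − (q_Z + q_Y)) − 8q_Z.
∂π/∂q_Z = 249 − 2q_Z − q_Y = 0, so q_Z = 124.5 − 0.5q_Y.
For Y: ∂π/∂q_Y = 234 − 8q_Y − q_Z = 0 ⇒ q_Y = 29.25 − 0.125q_Z.
Substituting the second reaction function into the first: q_Z = 124.5 − 0.5(29.25 − 0.125q_Z), which gives 0.9375q_Z = 109.875 ⇒ q_Z = 117.2.
Then q_Y = 29.25 − 0.125·117.2 = 14.6.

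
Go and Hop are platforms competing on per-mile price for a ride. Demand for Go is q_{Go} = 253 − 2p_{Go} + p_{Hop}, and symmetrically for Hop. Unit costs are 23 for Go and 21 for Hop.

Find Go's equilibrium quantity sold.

152.8

Go's profit: π = (p_{Go} − 23)(253 − 2p_{Go} + p_{Hop}).
∂π/∂p_{Go} = 299 − 4p_{Go} + p_{Hop} = 0 ⇒ p_{Go} = 74.75 + 0.25p_{Hop}.
Similarly p_{Hop} = 73.75 + 0.25p_{Go}.
Substituting the second reaction function into the first: p_{Go} = 74.75 + 0.25(73.75 + 0.25p_{Go}), which gives 0.9375p_{Go} = 93.1875 ⇒ p_{Go} = 99.4.
Then p_{Hop} = 73.75 + 0.25·99.4 = 98.6.
q_{Go} = 253 − 2·99.4 + 98.6 = 152.8.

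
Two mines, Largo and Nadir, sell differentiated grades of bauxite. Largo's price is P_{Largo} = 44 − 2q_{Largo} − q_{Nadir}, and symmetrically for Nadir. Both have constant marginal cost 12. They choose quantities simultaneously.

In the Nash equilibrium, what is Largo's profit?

81.92

Mine Largo's profit: π = q_{Largo}(44 − 2q_{Largo} − q_{Nadir}) − 12q_{Largo}.
∂π/∂q_{Largo} = 32 − 4q_{Largo} − q_{Nadir} = 0 ⇒ q_{Largo} = 8 − 0.25q_{Nadir}.
Setting q_{Largo} = q_{Nadir} in the reaction function: q_{Largo} = 8 − 0.25q_{Largo}, so q_{Largo} = 8 / 1.25 = 6.4.
P_{Largo} = 44 − 2·6.4 − 6.4 = 24.8.
Profit = (24.8 − 12)·6.4 = 81.92.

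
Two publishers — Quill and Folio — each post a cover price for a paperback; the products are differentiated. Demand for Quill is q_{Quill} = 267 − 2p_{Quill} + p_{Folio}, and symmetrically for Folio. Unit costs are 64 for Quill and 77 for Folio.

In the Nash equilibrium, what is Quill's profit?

9632.72

Quill's profit: π = (p_{Quill} − 64)(267 − 2p_{Quill} + p_{Folio}).
∂π/∂p_{Quill} = 395 − 4p_{Quill} + p_{Folio} = 0 ⇒ p_{Quill} = 98.75 + 0.25p_{Folio}.
Similarly p_{Folio} = 105.25 + 0.25p_{Quill}.
Plugging p_{Folio} into Quill's best response: p_{Quill} = 98.75 + 0.25(105.25 + 0.25p_{Quill}) ⇒ 0.9375p_{Quill} = 125.0625, so p_{Quill} = 133.4.
Then p_{Folio} = 105.25 + 0.25·133.4 = 138.6.
q_{Quill} = 267 − 2·133.4 + 138.6 = 138.8.
Profit = (133.4 − 64)·138.8 = 9632.72.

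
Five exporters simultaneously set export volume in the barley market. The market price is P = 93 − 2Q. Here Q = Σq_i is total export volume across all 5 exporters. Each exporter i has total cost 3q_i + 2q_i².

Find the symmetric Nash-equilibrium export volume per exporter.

5.625

A representative exporter's profit is π_i = q_i(93 − 2Q) − 3q_i − 2q_i², with Q = q_i + Σ_{j≠i} q_j.
First-order condition: 90 − 8q_i − 2Σ_{j≠i} q_j = 0.
With identical exporters, set every q_j = q: then 90 − 8q − 8q = 0, i.e. q = 90/16 = 5.625.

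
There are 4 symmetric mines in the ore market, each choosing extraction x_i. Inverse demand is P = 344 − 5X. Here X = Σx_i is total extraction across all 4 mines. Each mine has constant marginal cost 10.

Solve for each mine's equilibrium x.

A representative mine's profit is π_i = x_i(344 − 5X) − 10x_i, with X = x_i + Σ_{j≠i} x_j.
First-order condition: 334 − 10x_i − 5Σ_{j≠i} x_j = 0.
Imposing symmetry (x_j = x for all j) turns Σ_{j≠i} x_j into 3x, so 334 = 25x and x = 13.36.

13.36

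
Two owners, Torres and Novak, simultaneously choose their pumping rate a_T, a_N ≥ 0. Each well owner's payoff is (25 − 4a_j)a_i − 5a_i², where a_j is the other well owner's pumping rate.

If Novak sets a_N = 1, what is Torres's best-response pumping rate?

Torres's payoff is (25 − 4a_N)a_T − 5a_T².
∂π/∂a_T = 25 − 4a_N − 10a_T = 0, so a_T = 2.5 − 0.4a_N.
At a_N = 1: a_T = 2.5 − 0.4·1 = 2.1.

2.1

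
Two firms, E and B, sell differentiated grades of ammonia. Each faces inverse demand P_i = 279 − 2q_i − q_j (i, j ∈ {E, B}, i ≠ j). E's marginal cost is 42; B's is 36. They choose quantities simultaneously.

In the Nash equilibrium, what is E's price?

136

Firm E's profit: π = q_E(279 − 2q_E − q_B) − 42q_E.
∂π/∂q_E = 237 − 4q_E − q_B = 0 ⇒ q_E = 59.25 − 0.25q_B.
Similarly q_B = 60.75 − 0.25q_E.
Substituting the second reaction function into the first: q_E = 59.25 − 0.25(60.75 − 0.25q_E), which gives 0.9375q_E = 44.0625 ⇒ q_E = 47.
Then q_B = 60.75 − 0.25·47 = 49.
P_E = 279 − 2·47 − 49 = 136.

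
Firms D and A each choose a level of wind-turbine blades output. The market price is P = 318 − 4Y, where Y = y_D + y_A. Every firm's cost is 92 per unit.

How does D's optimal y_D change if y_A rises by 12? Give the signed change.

-6

Firm D's profit: π = y_D(318 − 4(y_D + y_A)) − 92y_D.
∂π/∂y_D = 226 − 8y_D − 4y_A = 0, so y_D = 28.25 − 0.5y_A.
The reaction-function slope is −0.5, so a 12-unit rise in y_A moves y_D by −0.5 × 12 = −6. D's best response falls — the actions are strategic substitutes.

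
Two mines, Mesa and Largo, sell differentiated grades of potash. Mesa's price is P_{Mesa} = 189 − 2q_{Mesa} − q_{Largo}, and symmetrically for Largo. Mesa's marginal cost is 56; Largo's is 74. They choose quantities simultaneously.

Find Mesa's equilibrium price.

111.6

Mine Mesa's profit: π = q_{Mesa}(189 − 2q_{Mesa} − q_{Largo}) − 56q_{Mesa}.
∂π/∂q_{Mesa} = 133 − 4q_{Mesa} − q_{Largo} = 0 ⇒ q_{Mesa} = 33.25 − 0.25q_{Largo}.
Similarly q_{Largo} = 28.75 − 0.25q_{Mesa}.
Substituting the second reaction function into the first: q_{Mesa} = 33.25 − 0.25(28.75 − 0.25q_{Mesa}), which gives 0.9375q_{Mesa} = 26.0625 ⇒ q_{Mesa} = 27.8.
Then q_{Largo} = 28.75 − 0.25·27.8 = 21.8.
P_{Mesa} = 189 − 2·27.8 − 21.8 = 111.6.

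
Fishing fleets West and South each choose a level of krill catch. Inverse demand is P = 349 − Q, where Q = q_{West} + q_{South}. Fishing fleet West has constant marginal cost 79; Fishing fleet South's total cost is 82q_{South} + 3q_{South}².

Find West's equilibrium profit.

Fishing fleet West's profit: π = q_{West}(349 − (q_{West} + q_{South})) − 79q_{West}.
∂π/∂q_{West} = 270 − 2q_{West} − q_{South} = 0, so q_{West} = 135 − 0.5q_{South}.
For South: ∂π/∂q_{South} = 267 − 8q_{South} − q_{West} = 0 ⇒ q_{South} = 33.375 − 0.125q_{West}.
Substituting the second reaction function into the first: q_{West} = 135 − 0.5(33.375 − 0.125q_{West}), which gives 0.9375q_{West} = 118.3125 ⇒ q_{West} = 126.2.
Then q_{South} = 33.375 − 0.125·126.2 = 17.6.
Price P = 349 − 143.8 = 205.2.
West's profit: (205.2 − 79)·126.2 = 15926.44.

15926.44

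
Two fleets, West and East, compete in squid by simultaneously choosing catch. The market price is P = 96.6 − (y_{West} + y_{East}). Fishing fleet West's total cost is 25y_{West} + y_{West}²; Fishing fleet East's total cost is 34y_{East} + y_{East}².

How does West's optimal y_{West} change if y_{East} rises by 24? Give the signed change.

-6

Fishing fleet West's profit: π = y_{West}(96.6 − (y_{West} + y_{East})) − 25y_{West} − y_{West}².
∂π/∂y_{West} = 71.6 − 4y_{West} − y_{East} = 0, so y_{West} = 17.9 − 0.25y_{East}.
The reaction-function slope is −0.25, so a 24-unit rise in y_{East} moves y_{West} by −0.25 × 24 = −6. West's best response falls — the actions are strategic substitutes.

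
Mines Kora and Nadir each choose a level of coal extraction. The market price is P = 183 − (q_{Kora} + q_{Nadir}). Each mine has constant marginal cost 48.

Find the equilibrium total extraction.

Mine Kora's profit: π = q_{Kora}(183 − (q_{Kora} + q_{Nadir})) − 48q_{Kora}.
∂π/∂q_{Kora} = 135 − 2q_{Kora} − q_{Nadir} = 0, so q_{Kora} = 67.5 − 0.5q_{Nadir}.
The game is symmetric, so in equilibrium q_{Nadir} = q_{Kora}: the reaction function gives 1.5q_{Kora} = 67.5, hence q_{Kora} = 45.
Total extraction: 45 + 45 = 90.

90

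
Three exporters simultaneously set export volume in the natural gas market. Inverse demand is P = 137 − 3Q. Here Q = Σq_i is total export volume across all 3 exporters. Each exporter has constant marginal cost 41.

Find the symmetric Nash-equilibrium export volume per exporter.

8

A representative exporter's profit is π_i = q_i(137 − 3Q) − 41q_i, with Q = q_i + Σ_{j≠i} q_j.
First-order condition: 96 − 6q_i − 3Σ_{j≠i} q_j = 0.
In a symmetric equilibrium every exporter chooses the same q, so Σ_{j≠i} q_j = 2q. The condition becomes 96 − 12q = 0, giving q = 96/12 = 8.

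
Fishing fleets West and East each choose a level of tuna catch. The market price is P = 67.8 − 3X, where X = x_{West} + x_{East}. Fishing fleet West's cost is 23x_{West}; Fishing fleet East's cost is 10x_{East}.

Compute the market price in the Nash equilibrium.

Fishing fleet West's profit: π = x_{West}(67.8 − 3(x_{West} + x_{East})) − 23x_{West}.
∂π/∂x_{West} = 44.8 − 6x_{West} − 3x_{East} = 0, so x_{West} = 112/15 − 0.5x_{East}.
By the same steps for East: x_{East} = 289/30 − 0.5x_{West}.
Substituting the second reaction function into the first: x_{West} = 112/15 − 0.5(289/30 − 0.5x_{West}), which gives 0.75x_{West} = 2.65 ⇒ x_{West} = 53/15.
Then x_{East} = 289/30 − 0.5·(53/15) = 118/15.
Equilibrium price: P = 67.8 − 3·11.4 = 33.6.

33.6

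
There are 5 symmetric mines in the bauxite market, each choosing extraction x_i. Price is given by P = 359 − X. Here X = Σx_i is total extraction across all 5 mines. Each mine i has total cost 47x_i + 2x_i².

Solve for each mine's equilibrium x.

31.2

A representative mine's profit is π_i = x_i(359 − X) − 47x_i − 2x_i², with X = x_i + Σ_{j≠i} x_j.
First-order condition: 312 − 6x_i − Σ_{j≠i} x_j = 0.
With identical mines, set every x_j = x: then 312 − 6x − 4x = 0, i.e. x = 312/10 = 31.2.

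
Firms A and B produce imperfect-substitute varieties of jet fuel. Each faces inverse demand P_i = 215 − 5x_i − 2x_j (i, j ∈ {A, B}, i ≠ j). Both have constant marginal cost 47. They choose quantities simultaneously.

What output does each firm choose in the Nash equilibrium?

Firm A's profit: π = x_A(215 − 5x_A − 2x_B) − 47x_A.
∂π/∂x_A = 168 − 10x_A − 2x_B = 0 ⇒ x_A = 16.8 − 0.2x_B.
The game is symmetric, so in equilibrium x_B = x_A: the reaction function gives 1.2x_A = 16.8, hence x_A = 14.

14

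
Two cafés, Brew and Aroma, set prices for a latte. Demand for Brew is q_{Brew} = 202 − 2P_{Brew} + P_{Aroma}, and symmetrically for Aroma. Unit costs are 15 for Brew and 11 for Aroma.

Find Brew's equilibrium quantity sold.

Brew's profit: π = (P_{Brew} − 15)(202 − 2P_{Brew} + P_{Aroma}).
∂π/∂P_{Brew} = 232 − 4P_{Brew} + P_{Aroma} = 0 ⇒ P_{Brew} = 58 + 0.25P_{Aroma}.
Similarly P_{Aroma} = 56 + 0.25P_{Brew}.
Solving the two reaction functions simultaneously: (1 − (0.25)(0.25))P_{Brew} = 58 + 0.25·56, so 0.9375P_{Brew} = 72 and P_{Brew} = 76.8.
Then P_{Aroma} = 56 + 0.25·76.8 = 75.2.
q_{Brew} = 202 − 2·76.8 + 75.2 = 123.6.

123.6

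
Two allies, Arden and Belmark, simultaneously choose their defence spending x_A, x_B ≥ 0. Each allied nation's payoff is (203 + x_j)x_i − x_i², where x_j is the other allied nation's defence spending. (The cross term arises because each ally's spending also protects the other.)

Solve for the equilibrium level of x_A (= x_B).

Arden's payoff is (203 + x_B)x_A − x_A².
∂π/∂x_A = 203 + x_B − 2x_A = 0, so x_A = 101.5 + 0.5x_B.
Setting x_A = x_B in the reaction function: x_A = 101.5 + 0.5x_A, so x_A = 101.5 / 0.5 = 203.

203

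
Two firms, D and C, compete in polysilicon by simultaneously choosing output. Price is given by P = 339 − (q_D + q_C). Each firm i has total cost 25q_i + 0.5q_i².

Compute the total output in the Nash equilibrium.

157

Firm D's profit: π = q_D(339 − (q_D + q_C)) − 25q_D − 0.5q_D².
∂π/∂q_D = 314 − 3q_D − q_C = 0, so q_D = 314/3 − (1/3)q_C.
Setting q_D = q_C in the reaction function: q_D = 314/3 − (1/3)q_D, so q_D = (314/3) / (4/3) = 78.5.
Total output: 78.5 + 78.5 = 157.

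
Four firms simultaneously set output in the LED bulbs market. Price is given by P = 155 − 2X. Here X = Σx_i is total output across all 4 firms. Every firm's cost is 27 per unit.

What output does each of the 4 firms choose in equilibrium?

12.8

A representative firm's profit is π_i = x_i(155 − 2X) − 27x_i, with X = x_i + Σ_{j≠i} x_j.
First-order condition: 128 − 4x_i − 2Σ_{j≠i} x_j = 0.
Imposing symmetry (x_j = x for all j) turns Σ_{j≠i} x_j into 3x, so 128 = 10x and x = 12.8.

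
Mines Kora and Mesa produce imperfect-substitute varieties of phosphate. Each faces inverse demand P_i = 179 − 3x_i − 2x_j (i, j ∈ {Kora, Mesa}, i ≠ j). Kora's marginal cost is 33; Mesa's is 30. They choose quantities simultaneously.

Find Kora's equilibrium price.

Mine Kora's profit: π = x_{Kora}(179 − 3x_{Kora} − 2x_{Mesa}) − 33x_{Kora}.
∂π/∂x_{Kora} = 146 − 6x_{Kora} − 2x_{Mesa} = 0 ⇒ x_{Kora} = 73/3 − (1/3)x_{Mesa}.
Similarly x_{Mesa} = 149/6 − (1/3)x_{Kora}.
Substituting the second reaction function into the first: x_{Kora} = 73/3 − (1/3)(149/6 − (1/3)x_{Kora}), which gives (8/9)x_{Kora} = 289/18 ⇒ x_{Kora} = 18.0625.
Then x_{Mesa} = 149/6 − (1/3)·18.0625 = 18.8125.
P_{Kora} = 179 − 3·18.0625 − 2·18.8125 = 87.1875.

87.1875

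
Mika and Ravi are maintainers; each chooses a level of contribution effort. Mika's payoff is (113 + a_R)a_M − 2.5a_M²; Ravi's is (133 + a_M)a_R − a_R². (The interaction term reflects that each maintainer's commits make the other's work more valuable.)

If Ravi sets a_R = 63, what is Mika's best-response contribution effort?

Expanding Mika's payoff: 113a_M + a_Ra_M − 2.5a_M².
∂π/∂a_M = 113 + a_R − 5a_M = 0, so a_M = 22.6 + 0.2a_R.
At a_R = 63: a_M = 22.6 + 0.2·63 = 35.2.

35.2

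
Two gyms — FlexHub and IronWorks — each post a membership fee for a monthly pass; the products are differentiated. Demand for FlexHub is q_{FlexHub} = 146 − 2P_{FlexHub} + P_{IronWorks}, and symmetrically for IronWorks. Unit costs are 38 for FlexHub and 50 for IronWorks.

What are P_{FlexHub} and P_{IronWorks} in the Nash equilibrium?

75.6, 80.4

FlexHub's profit: π = (P_{FlexHub} − 38)(146 − 2P_{FlexHub} + P_{IronWorks}).
∂π/∂P_{FlexHub} = 222 − 4P_{FlexHub} + P_{IronWorks} = 0 ⇒ P_{FlexHub} = 55.5 + 0.25P_{IronWorks}.
Similarly P_{IronWorks} = 61.5 + 0.25P_{FlexHub}.
Solving the two reaction functions simultaneously: (1 − (0.25)(0.25))P_{FlexHub} = 55.5 + 0.25·61.5, so 0.9375P_{FlexHub} = 70.875 and P_{FlexHub} = 75.6.
Then P_{IronWorks} = 61.5 + 0.25·75.6 = 80.4.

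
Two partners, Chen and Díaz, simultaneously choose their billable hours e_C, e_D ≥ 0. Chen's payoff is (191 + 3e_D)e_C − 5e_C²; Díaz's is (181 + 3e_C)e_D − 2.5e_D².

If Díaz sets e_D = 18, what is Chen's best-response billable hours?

Expanding Chen's payoff: 191e_C + 3e_De_C − 5e_C².
∂π/∂e_C = 191 + 3e_D − 10e_C = 0, so e_C = 19.1 + 0.3e_D.
At e_D = 18: e_C = 19.1 + 0.3·18 = 24.5.

24.5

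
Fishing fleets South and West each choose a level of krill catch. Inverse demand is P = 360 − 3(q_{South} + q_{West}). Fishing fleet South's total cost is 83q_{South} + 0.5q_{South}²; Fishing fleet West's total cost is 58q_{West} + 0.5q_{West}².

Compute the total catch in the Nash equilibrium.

Fishing fleet South's profit: π = q_{South}(360 − 3(q_{South} + q_{West})) − 83q_{South} − 0.5q_{South}².
∂π/∂q_{South} = 277 − 7q_{South} − 3q_{West} = 0, so q_{South} = 277/7 − (3/7)q_{West}.
By the same steps for West: q_{West} = 302/7 − (3/7)q_{South}.
Plugging q_{West} into South's best response: q_{South} = 277/7 − (3/7)(302/7 − (3/7)q_{South}) ⇒ (40/49)q_{South} = 1033/49, so q_{South} = 25.825.
Then q_{West} = 302/7 − (3/7)·25.825 = 32.075.
Total catch: 25.825 + 32.075 = 57.9.

57.9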